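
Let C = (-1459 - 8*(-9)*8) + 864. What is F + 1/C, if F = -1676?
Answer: -31845/19 ≈ -1676.1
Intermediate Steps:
C = -19 (C = (-1459 + 72*8) + 864 = (-1459 + 576) + 864 = -883 + 864 = -19)
F + 1/C = -1676 + 1/(-19) = -1676 - 1/19 = -31845/19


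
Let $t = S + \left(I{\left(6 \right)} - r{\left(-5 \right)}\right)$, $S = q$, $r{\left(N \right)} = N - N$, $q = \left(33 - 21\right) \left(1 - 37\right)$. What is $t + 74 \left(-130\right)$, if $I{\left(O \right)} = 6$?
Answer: $-10046$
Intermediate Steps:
$q = -432$ ($q = 12 \left(-36\right) = -432$)
$r{\left(N \right)} = 0$
$S = -432$
$t = -426$ ($t = -432 + \left(6 - 0\right) = -432 + \left(6 + 0\right) = -432 + 6 = -426$)
$t + 74 \left(-130\right) = -426 + 74 \left(-130\right) = -426 - 9620 = -10046$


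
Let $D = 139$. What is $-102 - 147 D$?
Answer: $-20535$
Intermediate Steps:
$-102 - 147 D = -102 - 20433 = -20535$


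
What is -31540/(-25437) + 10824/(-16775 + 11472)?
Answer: -108073468/134892411 ≈ -0.80118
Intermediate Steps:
-31540/(-25437) + 10824/(-16775 + 11472) = -31540*(-1/25437) + 10824/(-5303) = 31540/25437 + 10824*(-1/5303) = 31540/25437 - 10824/5303 = -108073468/134892411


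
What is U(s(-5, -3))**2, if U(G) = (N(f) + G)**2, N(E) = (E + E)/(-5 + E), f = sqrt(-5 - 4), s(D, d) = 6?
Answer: 135224316/83521 - 80559360*I/83521 ≈ 1619.0 - 964.54*I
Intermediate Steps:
f = 3*I (f = sqrt(-9) = 3*I ≈ 3.0*I)
N(E) = 2*E/(-5 + E) (N(E) = (2*E)/(-5 + E) = 2*E/(-5 + E))
U(G) = (G + 3*I*(-5 - 3*I)/17)**2 (U(G) = (2*(3*I)/(-5 + 3*I) + G)**2 = (2*(3*I)*((-5 - 3*I)/34) + G)**2 = (3*I*(-5 - 3*I)/17 + G)**2 = (G + 3*I*(-5 - 3*I)/17)**2)
U(s(-5, -3))**2 = ((9 - 15*I + 17*6)**2/289)**2 = ((9 - 15*I + 102)**2/289)**2 = ((111 - 15*I)**2/289)**2 = (111 - 15*I)**4/83521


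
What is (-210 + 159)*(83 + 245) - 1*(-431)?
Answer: -16297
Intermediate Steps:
(-210 + 159)*(83 + 245) - 1*(-431) = -51*328 + 431 = -16728 + 431 = -16297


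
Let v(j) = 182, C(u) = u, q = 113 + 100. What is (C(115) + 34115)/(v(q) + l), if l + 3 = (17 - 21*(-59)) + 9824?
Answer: 11410/3753 ≈ 3.0402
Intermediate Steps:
q = 213
l = 11077 (l = -3 + ((17 - 21*(-59)) + 9824) = -3 + ((17 + 1239) + 9824) = -3 + (1256 + 9824) = -3 + 11080 = 11077)
(C(115) + 34115)/(v(q) + l) = (115 + 34115)/(182 + 11077) = 34230/11259 = 34230*(1/11259) = 11410/3753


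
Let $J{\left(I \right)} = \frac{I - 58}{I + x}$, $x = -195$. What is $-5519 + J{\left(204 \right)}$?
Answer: $- \frac{49525}{9} \approx -5502.8$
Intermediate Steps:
$J{\left(I \right)} = \frac{-58 + I}{-195 + I}$ ($J{\left(I \right)} = \frac{I - 58}{I - 195} = \frac{I - 58}{-195 + I} = \frac{-58 + I}{-195 + I}$)
$-5519 + J{\left(204 \right)} = -5519 + \frac{-58 + 204}{-195 + 204} = -5519 + \frac{1}{9} \cdot 146 = -5519 + \frac{146}{9} = - \frac{49525}{9}$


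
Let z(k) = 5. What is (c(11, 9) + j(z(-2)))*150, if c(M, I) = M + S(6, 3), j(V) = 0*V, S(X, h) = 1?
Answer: 1800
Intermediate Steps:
j(V) = 0
c(M, I) = 1 + M (c(M, I) = M + 1 = 1 + M)
(c(11, 9) + j(z(-2)))*150 = ((1 + 11) + 0)*150 = (12 + 0)*150 = 12*150 = 1800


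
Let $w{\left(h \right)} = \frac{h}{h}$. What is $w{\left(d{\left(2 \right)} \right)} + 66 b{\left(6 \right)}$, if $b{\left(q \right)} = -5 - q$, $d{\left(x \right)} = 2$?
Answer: $-725$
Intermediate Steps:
$w{\left(h \right)} = 1$
$w{\left(d{\left(2 \right)} \right)} + 66 b{\left(6 \right)} = 1 + 66 \left(-5 - 6\right) = 1 + 66 \left(-11\right) = 1 - 726 = -725$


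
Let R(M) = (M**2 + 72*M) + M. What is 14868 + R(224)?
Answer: 81396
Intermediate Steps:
R(M) = M**2 + 73*M
14868 + R(224) = 14868 + 224*(73 + 224) = 14868 + 224*297 = 14868 + 66528 = 81396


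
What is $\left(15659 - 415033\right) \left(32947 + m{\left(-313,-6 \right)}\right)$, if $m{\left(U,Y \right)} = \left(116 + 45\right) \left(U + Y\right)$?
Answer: $7353274088$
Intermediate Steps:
$m{\left(U,Y \right)} = 161 U + 161 Y$ ($m{\left(U,Y \right)} = 161 \left(U + Y\right) = 161 U + 161 Y$)
$\left(15659 - 415033\right) \left(32947 + m{\left(-313,-6 \right)}\right) = \left(15659 - 415033\right) \left(32947 + \left(161 \left(-313\right) + 161 \left(-6\right)\right)\right) = - 399374 \left(32947 - 51359\right) = \left(-399374\right) \left(-18412\right) = 7353274088$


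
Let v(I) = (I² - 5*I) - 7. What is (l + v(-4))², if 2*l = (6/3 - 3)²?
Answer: 3481/4 ≈ 870.25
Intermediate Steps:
v(I) = -7 + I² - 5*I
l = ½ (l = (6/3 - 3)²/2 = (6*(⅓) - 3)²/2 = (2 - 3)²/2 = (½)*(-1)² = (½)*1 = ½ ≈ 0.50000)
(l + v(-4))² = (½ + (-7 + (-4)² - 5*(-4)))² = (½ + (-7 + 16 + 20))² = (½ + 29)² = (59/2)² = 3481/4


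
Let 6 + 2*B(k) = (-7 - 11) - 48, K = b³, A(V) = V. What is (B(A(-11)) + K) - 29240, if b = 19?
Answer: -22417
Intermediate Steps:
K = 6859 (K = 19³ = 6859)
B(k) = -36 (B(k) = -3 + ((-7 - 11) - 48)/2 = -3 + (-18 - 48)/2 = -3 + (½)*(-66) = -3 - 33 = -36)
(B(A(-11)) + K) - 29240 = (-36 + 6859) - 29240 = 6823 - 29240 = -22417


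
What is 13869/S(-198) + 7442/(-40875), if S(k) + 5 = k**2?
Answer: 275176417/1602259125 ≈ 0.17174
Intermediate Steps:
S(k) = -5 + k**2
13869/S(-198) + 7442/(-40875) = 13869/(-5 + (-198)**2) + 7442/(-40875) = 13869/(-5 + 39204) + 7442*(-1/40875) = 13869/39199 - 7442/40875 = 275176417/1602259125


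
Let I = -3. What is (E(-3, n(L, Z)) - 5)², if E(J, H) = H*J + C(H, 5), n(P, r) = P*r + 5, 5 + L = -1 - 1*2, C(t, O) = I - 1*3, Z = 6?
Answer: 13924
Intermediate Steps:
C(t, O) = -6 (C(t, O) = -3 - 1*3 = -3 - 3 = -6)
L = -8 (L = -5 + (-1 - 1*2) = -5 + (-1 - 2) = -5 - 3 = -8)
n(P, r) = 5 + P*r
E(J, H) = -6 + H*J (E(J, H) = H*J - 6 = -6 + H*J)
(E(-3, n(L, Z)) - 5)² = ((-6 + (5 - 8*6)*(-3)) - 5)² = ((-6 + (5 - 48)*(-3)) - 5)² = ((-6 - 43*(-3)) - 5)² = ((-6 + 129) - 5)² = (123 - 5)² = 118² = 13924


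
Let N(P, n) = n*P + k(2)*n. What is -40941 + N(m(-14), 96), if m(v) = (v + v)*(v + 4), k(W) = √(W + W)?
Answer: -13869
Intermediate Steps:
k(W) = √2*√W (k(W) = √(2*W) = √2*√W)
m(v) = 2*v*(4 + v) (m(v) = (2*v)*(4 + v) = 2*v*(4 + v))
N(P, n) = 2*n + P*n (N(P, n) = n*P + (√2*√2)*n = P*n + 2*n = 2*n + P*n)
-40941 + N(m(-14), 96) = -40941 + 96*(2 + 2*(-14)*(4 - 14)) = -40941 + 96*(2 + 2*(-14)*(-10)) = -40941 + 96*(2 + 280) = -40941 + 96*282 = -40941 + 27072 = -13869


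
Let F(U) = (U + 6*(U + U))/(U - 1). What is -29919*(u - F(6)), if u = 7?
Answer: 1286517/5 ≈ 2.5730e+5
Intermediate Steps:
F(U) = 13*U/(-1 + U) (F(U) = (U + 6*(2*U))/(-1 + U) = (U + 12*U)/(-1 + U) = (13*U)/(-1 + U) = 13*U/(-1 + U))
-29919*(u - F(6)) = -29919*(7 - 13*6/(-1 + 6)) = -29919*(7 - 13*6/5) = -29919*(7 - 1*78/5) = -29919*(7 - 78/5) = -29919*(-43/5) = 1286517/5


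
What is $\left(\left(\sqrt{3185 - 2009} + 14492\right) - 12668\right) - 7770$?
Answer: $-5946 + 14 \sqrt{6} \approx -5911.7$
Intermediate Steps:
$\left(\left(\sqrt{3185 - 2009} + 14492\right) - 12668\right) - 7770 = \left(\left(\sqrt{1176} + 14492\right) - 12668\right) - 7770 = \left(\left(14 \sqrt{6} + 14492\right) - 12668\right) - 7770 = \left(\left(14492 + 14 \sqrt{6}\right) - 12668\right) - 7770 = \left(1824 + 14 \sqrt{6}\right) - 7770 = -5946 + 14 \sqrt{6}$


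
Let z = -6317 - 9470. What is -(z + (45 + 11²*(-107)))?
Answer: 28689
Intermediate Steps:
z = -15787
-(z + (45 + 11²*(-107))) = -(-15787 + (45 + 11²*(-107))) = -(-15787 + (45 + 121*(-107))) = -(-15787 + (45 - 12947)) = -(-15787 - 12902) = -1*(-28689) = 28689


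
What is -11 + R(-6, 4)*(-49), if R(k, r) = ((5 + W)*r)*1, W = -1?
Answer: -795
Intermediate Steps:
R(k, r) = 4*r (R(k, r) = ((5 - 1)*r)*1 = (4*r)*1 = 4*r)
-11 + R(-6, 4)*(-49) = -11 + (4*4)*(-49) = -11 + 16*(-49) = -11 - 784 = -795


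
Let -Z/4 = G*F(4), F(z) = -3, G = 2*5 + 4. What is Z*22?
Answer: 3696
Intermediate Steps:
G = 14 (G = 10 + 4 = 14)
Z = 168 (Z = -56*(-3) = -4*(-42) = 168)
Z*22 = 168*22 = 3696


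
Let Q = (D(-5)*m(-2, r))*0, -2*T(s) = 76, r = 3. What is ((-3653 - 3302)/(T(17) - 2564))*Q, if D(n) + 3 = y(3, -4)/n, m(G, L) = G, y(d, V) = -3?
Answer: 0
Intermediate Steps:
T(s) = -38 (T(s) = -½*76 = -38)
D(n) = -3 - 3/n
Q = 0 (Q = ((-3 - 3/(-5))*(-2))*0 = ((-3 - 3*(-⅕))*(-2))*0 = ((-3 + ⅗)*(-2))*0 = -12/5*(-2)*0 = (24/5)*0 = 0)
((-3653 - 3302)/(T(17) - 2564))*Q = ((-3653 - 3302)/(-38 - 2564))*0 = -6955/(-2602)*0 = -6955*(-1/2602)*0 = (6955/2602)*0 = 0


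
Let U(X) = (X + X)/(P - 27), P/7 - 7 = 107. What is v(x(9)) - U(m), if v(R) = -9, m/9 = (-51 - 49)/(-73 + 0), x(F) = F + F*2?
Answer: -169449/18761 ≈ -9.0320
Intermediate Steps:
P = 798 (P = 49 + 7*107 = 49 + 749 = 798)
x(F) = 3*F (x(F) = F + 2*F = 3*F)
m = 900/73 (m = 9*((-51 - 49)/(-73 + 0)) = 9*(-100/(-73)) = 9*(-100*(-1/73)) = 9*(100/73) = 900/73 ≈ 12.329)
U(X) = 2*X/771 (U(X) = (X + X)/(798 - 27) = (2*X)/771 = (2*X)*(1/771) = 2*X/771)
v(x(9)) - U(m) = -9 - 2*900/(771*73) = -9 - 1*600/18761 = -9 - 600/18761 = -169449/18761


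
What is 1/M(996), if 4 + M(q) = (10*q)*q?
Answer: 1/9920156 ≈ 1.0080e-7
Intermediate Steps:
M(q) = -4 + 10*q**2 (M(q) = -4 + (10*q)*q = -4 + 10*q**2)
1/M(996) = 1/(-4 + 10*996**2) = 1/(-4 + 10*992016) = 1/(-4 + 9920160) = 1/9920156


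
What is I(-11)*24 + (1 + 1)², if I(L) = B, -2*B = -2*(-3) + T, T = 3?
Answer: -104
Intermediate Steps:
B = -9/2 (B = -(-2*(-3) + 3)/2 = -(6 + 3)/2 = -½*9 = -9/2 ≈ -4.5000)
I(L) = -9/2
I(-11)*24 + (1 + 1)² = -9/2*24 + (1 + 1)² = -108 + 2² = -108 + 4 = -104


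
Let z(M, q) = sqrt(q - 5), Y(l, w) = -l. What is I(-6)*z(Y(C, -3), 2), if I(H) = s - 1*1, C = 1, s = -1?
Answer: -2*I*sqrt(3) ≈ -3.4641*I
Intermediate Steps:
I(H) = -2 (I(H) = -1 - 1*1 = -1 - 1 = -2)
z(M, q) = sqrt(-5 + q)
I(-6)*z(Y(C, -3), 2) = -2*sqrt(-5 + 2) = -2*I*sqrt(3)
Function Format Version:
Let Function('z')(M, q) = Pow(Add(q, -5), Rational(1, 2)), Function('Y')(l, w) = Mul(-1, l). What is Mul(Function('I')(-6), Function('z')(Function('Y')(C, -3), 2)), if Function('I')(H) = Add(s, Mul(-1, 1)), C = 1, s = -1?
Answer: Mul(-2, I, Pow(3, Rational(1, 2))) ≈ Mul(-3.4641, I)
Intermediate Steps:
Function('I')(H) = -2 (Function('I')(H) = Add(-1, Mul(-1, 1)) = Add(-1, -1) = -2)
Function('z')(M, q) = Pow(Add(-5, q), Rational(1, 2))
Mul(Function('I')(-6), Function('z')(Function('Y')(C, -3), 2)) = Mul(-2, Pow(Add(-5, 2), Rational(1, 2))) = Mul(-2, Pow(-3, Rational(1, 2))) = Mul(-2, Mul(I, Pow(3, Rational(1, 2)))) = Mul(-2, I, Pow(3, Rational(1, 2)))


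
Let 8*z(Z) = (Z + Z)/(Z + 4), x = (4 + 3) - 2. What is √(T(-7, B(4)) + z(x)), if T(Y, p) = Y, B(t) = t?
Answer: I*√247/6 ≈ 2.6194*I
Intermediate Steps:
x = 5 (x = 7 - 2 = 5)
z(Z) = Z/(4*(4 + Z)) (z(Z) = ((Z + Z)/(Z + 4))/8 = ((2*Z)/(4 + Z))/8 = (2*Z/(4 + Z))/8 = Z/(4*(4 + Z)))
√(T(-7, B(4)) + z(x)) = √(-7 + (¼)*5/(4 + 5)) = √(-7 + (¼)*5/9) = √(-7 + (¼)*5*(⅑)) = √(-7 + 5/36) = √(-247/36) = I*√247/6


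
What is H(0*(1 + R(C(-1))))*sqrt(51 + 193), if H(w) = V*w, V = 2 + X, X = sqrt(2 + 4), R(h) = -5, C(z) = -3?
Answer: 0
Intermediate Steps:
X = sqrt(6) ≈ 2.4495
V = 2 + sqrt(6) ≈ 4.4495
H(w) = w*(2 + sqrt(6)) (H(w) = (2 + sqrt(6))*w = w*(2 + sqrt(6)))
H(0*(1 + R(C(-1))))*sqrt(51 + 193) = ((0*(1 - 5))*(2 + sqrt(6)))*sqrt(51 + 193) = ((0*(-4))*(2 + sqrt(6)))*sqrt(244) = (0*(2 + sqrt(6)))*(2*sqrt(61)) = 0*(2*sqrt(61)) = 0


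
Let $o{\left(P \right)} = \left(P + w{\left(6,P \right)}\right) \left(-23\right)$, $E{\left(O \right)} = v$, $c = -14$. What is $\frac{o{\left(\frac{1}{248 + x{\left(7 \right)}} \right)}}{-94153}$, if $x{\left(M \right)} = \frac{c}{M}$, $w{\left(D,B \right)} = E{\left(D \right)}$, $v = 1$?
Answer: $\frac{5681}{23161638} \approx 0.00024528$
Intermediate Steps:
$E{\left(O \right)} = 1$
$w{\left(D,B \right)} = 1$
$x{\left(M \right)} = - \frac{14}{M}$
$o{\left(P \right)} = -23 - 23 P$ ($o{\left(P \right)} = \left(P + 1\right) \left(-23\right) = \left(1 + P\right) \left(-23\right) = -23 - 23 P$)
$\frac{o{\left(\frac{1}{248 + x{\left(7 \right)}} \right)}}{-94153} = \frac{-23 - \frac{23}{248 - \frac{14}{7}}}{-94153} = \left(-23 - \frac{23}{248 - 2}\right) \left(- \frac{1}{94153}\right) = \left(-23 - \frac{23}{246}\right) \left(- \frac{1}{94153}\right) = \left(- \frac{5681}{246}\right) \left(- \frac{1}{94153}\right) = \frac{5681}{23161638}$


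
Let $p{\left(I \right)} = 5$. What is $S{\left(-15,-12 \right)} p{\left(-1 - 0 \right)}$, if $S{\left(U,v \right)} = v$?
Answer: $-60$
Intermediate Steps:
$S{\left(-15,-12 \right)} p{\left(-1 - 0 \right)} = \left(-12\right) 5 = -60$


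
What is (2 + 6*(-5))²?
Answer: 784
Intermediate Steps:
(2 + 6*(-5))² = (2 - 30)² = (-28)² = 784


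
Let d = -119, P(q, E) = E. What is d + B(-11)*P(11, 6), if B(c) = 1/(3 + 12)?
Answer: -593/5 ≈ -118.60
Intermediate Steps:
B(c) = 1/15
d + B(-11)*P(11, 6) = -119 + (1/15)*6 = -119 + ⅖ = -593/5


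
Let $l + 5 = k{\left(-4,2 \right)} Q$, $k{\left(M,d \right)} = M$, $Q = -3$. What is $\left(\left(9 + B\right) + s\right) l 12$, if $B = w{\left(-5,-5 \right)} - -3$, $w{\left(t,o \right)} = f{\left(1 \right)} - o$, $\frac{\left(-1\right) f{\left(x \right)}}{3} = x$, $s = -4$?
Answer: $840$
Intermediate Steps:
$f{\left(x \right)} = - 3 x$
$w{\left(t,o \right)} = -3 - o$ ($w{\left(t,o \right)} = \left(-3\right) 1 - o = -3 - o$)
$B = 5$ ($B = \left(-3 - -5\right) - -3 = \left(-3 + 5\right) + 3 = 2 + 3 = 5$)
$l = 7$ ($l = -5 - -12 = -5 + 12 = 7$)
$\left(\left(9 + B\right) + s\right) l 12 = \left(\left(9 + 5\right) - 4\right) 7 \cdot 12 = \left(14 - 4\right) 7 \cdot 12 = 10 \cdot 7 \cdot 12 = 70 \cdot 12 = 840$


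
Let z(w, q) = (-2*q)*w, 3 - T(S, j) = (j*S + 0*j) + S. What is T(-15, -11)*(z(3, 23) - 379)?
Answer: 75999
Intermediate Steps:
T(S, j) = 3 - S - S*j (T(S, j) = 3 - ((j*S + 0*j) + S) = 3 - ((S*j + 0) + S) = 3 - (S*j + S) = 3 - (S + S*j) = 3 + (-S - S*j) = 3 - S - S*j)
z(w, q) = -2*q*w
T(-15, -11)*(z(3, 23) - 379) = (3 - 1*(-15) - 1*(-15)*(-11))*(-2*23*3 - 379) = (3 + 15 - 165)*(-138 - 379) = -147*(-517) = 75999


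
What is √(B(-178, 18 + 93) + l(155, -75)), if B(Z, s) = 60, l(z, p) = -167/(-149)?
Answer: √1356943/149 ≈ 7.8180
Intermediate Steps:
l(z, p) = 167/149 (l(z, p) = -167*(-1/149) = 167/149)
√(B(-178, 18 + 93) + l(155, -75)) = √(60 + 167/149) = √(9107/149) = √1356943/149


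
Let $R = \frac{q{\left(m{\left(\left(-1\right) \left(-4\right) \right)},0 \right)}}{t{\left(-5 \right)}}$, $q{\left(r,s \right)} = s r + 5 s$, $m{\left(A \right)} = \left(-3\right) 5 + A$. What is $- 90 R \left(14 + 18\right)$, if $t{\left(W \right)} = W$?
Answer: $0$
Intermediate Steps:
$m{\left(A \right)} = -15 + A$
$q{\left(r,s \right)} = 5 s + r s$ ($q{\left(r,s \right)} = r s + 5 s = 5 s + r s$)
$R = 0$ ($R = \frac{0 \left(5 - 11\right)}{-5} = 0 \left(5 + \left(-15 + 4\right)\right) \left(- \frac{1}{5}\right) = 0 \left(5 - 11\right) \left(- \frac{1}{5}\right) = 0 \left(-6\right) \left(- \frac{1}{5}\right) = 0 \left(- \frac{1}{5}\right) = 0$)
$- 90 R \left(14 + 18\right) = - 90 \cdot 0 \left(14 + 18\right) = - 90 \cdot 0 \cdot 32 = \left(-90\right) 0 = 0$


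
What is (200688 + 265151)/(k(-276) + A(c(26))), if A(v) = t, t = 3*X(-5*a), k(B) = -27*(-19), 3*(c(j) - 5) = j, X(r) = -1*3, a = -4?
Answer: 465839/504 ≈ 924.28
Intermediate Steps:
X(r) = -3
c(j) = 5 + j/3
k(B) = 513
t = -9 (t = 3*(-3) = -9)
A(v) = -9
(200688 + 265151)/(k(-276) + A(c(26))) = (200688 + 265151)/(513 - 9) = 465839/504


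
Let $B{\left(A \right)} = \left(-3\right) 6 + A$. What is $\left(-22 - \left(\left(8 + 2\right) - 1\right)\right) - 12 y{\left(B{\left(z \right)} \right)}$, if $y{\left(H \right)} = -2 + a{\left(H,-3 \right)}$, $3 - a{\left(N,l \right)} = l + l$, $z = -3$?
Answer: $-115$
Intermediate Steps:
$a{\left(N,l \right)} = 3 - 2 l$ ($a{\left(N,l \right)} = 3 - \left(l + l\right) = 3 - 2 l$)
$B{\left(A \right)} = -18 + A$
$y{\left(H \right)} = 7$ ($y{\left(H \right)} = -2 + \left(3 - -6\right) = -2 + \left(3 + 6\right) = -2 + 9 = 7$)
$\left(-22 - \left(\left(8 + 2\right) - 1\right)\right) - 12 y{\left(B{\left(z \right)} \right)} = \left(-22 - \left(\left(8 + 2\right) - 1\right)\right) - 84 = \left(-22 - \left(10 - 1\right)\right) - 84 = \left(-22 - 9\right) - 84 = -31 - 84 = -115$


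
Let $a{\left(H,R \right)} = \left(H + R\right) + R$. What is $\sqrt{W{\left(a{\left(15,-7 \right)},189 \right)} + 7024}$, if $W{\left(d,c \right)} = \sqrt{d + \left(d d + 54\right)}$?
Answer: $\sqrt{7024 + 2 \sqrt{14}} \approx 83.854$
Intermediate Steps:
$a{\left(H,R \right)} = H + 2 R$
$W{\left(d,c \right)} = \sqrt{54 + d + d^{2}}$ ($W{\left(d,c \right)} = \sqrt{d + \left(d^{2} + 54\right)} = \sqrt{d + \left(54 + d^{2}\right)} = \sqrt{54 + d + d^{2}}$)
$\sqrt{W{\left(a{\left(15,-7 \right)},189 \right)} + 7024} = \sqrt{\sqrt{54 + \left(15 + 2 \left(-7\right)\right) + \left(15 + 2 \left(-7\right)\right)^{2}} + 7024} = \sqrt{\sqrt{54 + \left(15 - 14\right) + \left(15 - 14\right)^{2}} + 7024} = \sqrt{\sqrt{54 + 1 + 1^{2}} + 7024} = \sqrt{\sqrt{54 + 1 + 1} + 7024} = \sqrt{\sqrt{56} + 7024} = \sqrt{2 \sqrt{14} + 7024} = \sqrt{7024 + 2 \sqrt{14}}$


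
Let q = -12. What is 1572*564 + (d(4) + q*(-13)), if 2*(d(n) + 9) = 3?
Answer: 1773513/2 ≈ 8.8676e+5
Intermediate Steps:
d(n) = -15/2 (d(n) = -9 + (½)*3 = -9 + 3/2 = -15/2)
1572*564 + (d(4) + q*(-13)) = 1572*564 + (-15/2 - 12*(-13)) = 886608 + (-15/2 + 156) = 886608 + 297/2 = 1773513/2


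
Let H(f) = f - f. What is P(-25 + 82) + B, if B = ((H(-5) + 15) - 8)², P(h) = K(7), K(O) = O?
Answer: 56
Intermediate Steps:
H(f) = 0
P(h) = 7
B = 49 (B = ((0 + 15) - 8)² = (15 - 8)² = 7² = 49)
P(-25 + 82) + B = 7 + 49 = 56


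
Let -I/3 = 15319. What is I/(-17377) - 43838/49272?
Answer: 751310189/428099772 ≈ 1.7550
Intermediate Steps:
I = -45957 (I = -3*15319 = -45957)
I/(-17377) - 43838/49272 = -45957/(-17377) - 43838/49272 = -45957*(-1/17377) - 43838*1/49272 = 45957/17377 - 21919/24636 = 751310189/428099772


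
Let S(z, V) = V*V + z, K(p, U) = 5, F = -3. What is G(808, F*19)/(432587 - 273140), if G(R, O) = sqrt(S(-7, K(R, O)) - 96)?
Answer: I*sqrt(78)/159447 ≈ 5.539e-5*I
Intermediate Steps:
S(z, V) = z + V**2 (S(z, V) = V**2 + z = z + V**2)
G(R, O) = I*sqrt(78) (G(R, O) = sqrt((-7 + 5**2) - 96) = sqrt((-7 + 25) - 96) = sqrt(18 - 96) = sqrt(-78) = I*sqrt(78))
G(808, F*19)/(432587 - 273140) = (I*sqrt(78))/(432587 - 273140) = (I*sqrt(78))/159447 = (I*sqrt(78))*(1/159447) = I*sqrt(78)/159447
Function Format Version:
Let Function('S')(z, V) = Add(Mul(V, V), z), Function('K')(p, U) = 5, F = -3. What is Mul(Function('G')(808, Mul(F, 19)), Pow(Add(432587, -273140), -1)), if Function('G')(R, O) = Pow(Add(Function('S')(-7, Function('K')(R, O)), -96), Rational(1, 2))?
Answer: Mul(Rational(1, 159447), I, Pow(78, Rational(1, 2))) ≈ Mul(5.5390e-5, I)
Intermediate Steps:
Function('S')(z, V) = Add(z, Pow(V, 2)) (Function('S')(z, V) = Add(Pow(V, 2), z) = Add(z, Pow(V, 2)))
Function('G')(R, O) = Mul(I, Pow(78, Rational(1, 2))) (Function('G')(R, O) = Pow(Add(Add(-7, Pow(5, 2)), -96), Rational(1, 2)) = Pow(Add(Add(-7, 25), -96), Rational(1, 2)) = Pow(Add(18, -96), Rational(1, 2)) = Pow(-78, Rational(1, 2)) = Mul(I, Pow(78, Rational(1, 2))))
Mul(Function('G')(808, Mul(F, 19)), Pow(Add(432587, -273140), -1)) = Mul(Mul(I, Pow(78, Rational(1, 2))), Pow(Add(432587, -273140), -1)) = Mul(Mul(I, Pow(78, Rational(1, 2))), Pow(159447, -1)) = Mul(Mul(I, Pow(78, Rational(1, 2))), Rational(1, 159447)) = Mul(Rational(1, 159447), I, Pow(78, Rational(1, 2)))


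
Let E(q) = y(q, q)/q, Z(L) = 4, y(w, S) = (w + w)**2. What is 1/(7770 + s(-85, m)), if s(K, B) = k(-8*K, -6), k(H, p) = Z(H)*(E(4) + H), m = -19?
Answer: 1/10554 ≈ 9.4751e-5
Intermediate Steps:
y(w, S) = 4*w**2 (y(w, S) = (2*w)**2 = 4*w**2)
E(q) = 4*q (E(q) = (4*q**2)/q = 4*q)
k(H, p) = 64 + 4*H (k(H, p) = 4*(4*4 + H) = 4*(16 + H) = 64 + 4*H)
s(K, B) = 64 - 32*K (s(K, B) = 64 + 4*(-8*K) = 64 - 32*K)
1/(7770 + s(-85, m)) = 1/(7770 + (64 - 32*(-85))) = 1/(7770 + (64 + 2720)) = 1/(7770 + 2784) = 1/10554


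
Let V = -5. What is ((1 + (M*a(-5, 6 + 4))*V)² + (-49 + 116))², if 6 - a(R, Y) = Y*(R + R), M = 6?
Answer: 102133418907664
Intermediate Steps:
a(R, Y) = 6 - 2*R*Y (a(R, Y) = 6 - Y*(R + R) = 6 - Y*2*R = 6 - 2*R*Y)
((1 + (M*a(-5, 6 + 4))*V)² + (-49 + 116))² = ((1 + (6*(6 - 2*(-5)*(6 + 4)))*(-5))² + (-49 + 116))² = ((1 + (6*(6 - 2*(-5)*10))*(-5))² + 67)² = ((1 + (6*(6 + 100))*(-5))² + 67)² = ((1 + (6*106)*(-5))² + 67)² = ((1 + 636*(-5))² + 67)² = ((1 - 3180)² + 67)² = ((-3179)² + 67)² = (10106041 + 67)² = 10106108² = 102133418907664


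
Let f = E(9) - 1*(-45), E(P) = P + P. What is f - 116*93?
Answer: -10725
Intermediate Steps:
E(P) = 2*P
f = 63 (f = 2*9 - 1*(-45) = 18 + 45 = 63)
f - 116*93 = 63 - 116*93 = 63 - 10788 = -10725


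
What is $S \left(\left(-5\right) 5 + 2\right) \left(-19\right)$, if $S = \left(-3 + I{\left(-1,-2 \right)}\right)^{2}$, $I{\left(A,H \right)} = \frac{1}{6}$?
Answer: $\frac{126293}{36} \approx 3508.1$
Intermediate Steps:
$I{\left(A,H \right)} = \frac{1}{6}$
$S = \frac{289}{36}$ ($S = \left(-3 + \frac{1}{6}\right)^{2} = \left(- \frac{17}{6}\right)^{2} = \frac{289}{36} \approx 8.0278$)
$S \left(\left(-5\right) 5 + 2\right) \left(-19\right) = \frac{289 \left(\left(-5\right) 5 + 2\right)}{36} \left(-19\right) = \frac{289 \left(-25 + 2\right)}{36} \left(-19\right) = \frac{289}{36} \left(-23\right) \left(-19\right) = \left(- \frac{6647}{36}\right) \left(-19\right) = \frac{126293}{36}$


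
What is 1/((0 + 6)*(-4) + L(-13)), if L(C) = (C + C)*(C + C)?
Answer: 1/652 ≈ 0.0015337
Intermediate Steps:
L(C) = 4*C² (L(C) = (2*C)*(2*C) = 4*C²)
1/((0 + 6)*(-4) + L(-13)) = 1/((0 + 6)*(-4) + 4*(-13)²) = 1/(6*(-4) + 4*169) = 1/(-24 + 676) = 1/652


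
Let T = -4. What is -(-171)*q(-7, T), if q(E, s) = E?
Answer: -1197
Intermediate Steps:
-(-171)*q(-7, T) = -(-171)*(-7) = -1*1197 = -1197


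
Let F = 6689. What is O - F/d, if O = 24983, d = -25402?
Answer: 634624855/25402 ≈ 24983.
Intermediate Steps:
O - F/d = 24983 - 6689/(-25402) = 24983 - 6689*(-1)/25402 = 24983 - 1*(-6689/25402) = 24983 + 6689/25402 = 634624855/25402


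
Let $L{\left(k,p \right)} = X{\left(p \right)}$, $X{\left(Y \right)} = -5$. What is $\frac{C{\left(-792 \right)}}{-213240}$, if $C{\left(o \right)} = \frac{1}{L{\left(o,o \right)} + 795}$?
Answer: $- \frac{1}{168459600} \approx -5.9361 \cdot 10^{-9}$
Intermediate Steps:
$L{\left(k,p \right)} = -5$
$C{\left(o \right)} = \frac{1}{790}$ ($C{\left(o \right)} = \frac{1}{-5 + 795} = \frac{1}{790}$)
$\frac{C{\left(-792 \right)}}{-213240} = \frac{1}{790 \left(-213240\right)} = \frac{1}{790} \left(- \frac{1}{213240}\right) = - \frac{1}{168459600}$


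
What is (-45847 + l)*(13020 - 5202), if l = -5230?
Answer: -399319986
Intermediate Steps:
(-45847 + l)*(13020 - 5202) = (-45847 - 5230)*(13020 - 5202) = -51077*7818 = -399319986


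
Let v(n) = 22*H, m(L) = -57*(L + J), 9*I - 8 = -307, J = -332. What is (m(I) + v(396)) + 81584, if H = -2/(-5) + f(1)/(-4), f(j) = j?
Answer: 3072149/30 ≈ 1.0241e+5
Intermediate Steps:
I = -299/9 (I = 8/9 + (⅑)*(-307) = 8/9 - 307/9 = -299/9 ≈ -33.222)
m(L) = 18924 - 57*L (m(L) = -57*(L - 332) = -57*(-332 + L) = 18924 - 57*L)
H = 3/20 (H = -2/(-5) + 1/(-4) = -2*(-⅕) + 1*(-¼) = ⅖ - ¼ = 3/20 ≈ 0.15000)
v(n) = 33/10 (v(n) = 22*(3/20) = 33/10)
(m(I) + v(396)) + 81584 = ((18924 - 57*(-299/9)) + 33/10) + 81584 = ((18924 + 5681/3) + 33/10) + 81584 = (62453/3 + 33/10) + 81584 = 624629/30 + 81584 = 3072149/30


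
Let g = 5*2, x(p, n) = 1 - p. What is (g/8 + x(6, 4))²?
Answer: 225/16 ≈ 14.063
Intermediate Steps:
g = 10
(g/8 + x(6, 4))² = (10/8 + (1 - 1*6))² = (10*(⅛) + (1 - 6))² = (5/4 - 5)² = (-15/4)² = 225/16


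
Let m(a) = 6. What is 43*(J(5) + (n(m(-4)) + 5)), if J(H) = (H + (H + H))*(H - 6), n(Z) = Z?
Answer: -172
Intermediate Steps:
J(H) = 3*H*(-6 + H) (J(H) = (H + 2*H)*(-6 + H) = (3*H)*(-6 + H) = 3*H*(-6 + H))
43*(J(5) + (n(m(-4)) + 5)) = 43*(3*5*(-6 + 5) + (6 + 5)) = 43*(3*5*(-1) + 11) = 43*(-15 + 11) = 43*(-4) = -172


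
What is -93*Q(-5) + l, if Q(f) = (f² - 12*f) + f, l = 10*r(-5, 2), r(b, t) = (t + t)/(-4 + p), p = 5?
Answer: -7400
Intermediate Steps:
r(b, t) = 2*t (r(b, t) = (t + t)/(-4 + 5) = (2*t)/1 = (2*t)*1 = 2*t)
l = 40 (l = 10*(2*2) = 10*4 = 40)
Q(f) = f² - 11*f
-93*Q(-5) + l = -(-465)*(-11 - 5) + 40 = -(-465)*(-16) + 40 = -93*80 + 40 = -7440 + 40 = -7400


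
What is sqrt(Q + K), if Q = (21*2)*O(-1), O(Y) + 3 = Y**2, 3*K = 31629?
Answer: sqrt(10459) ≈ 102.27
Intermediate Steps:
K = 10543 (K = (1/3)*31629 = 10543)
O(Y) = -3 + Y**2
Q = -84 (Q = (21*2)*(-3 + (-1)**2) = 42*(-3 + 1) = 42*(-2) = -84)
sqrt(Q + K) = sqrt(-84 + 10543) = sqrt(10459)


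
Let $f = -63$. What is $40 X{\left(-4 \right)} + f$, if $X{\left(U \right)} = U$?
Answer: $-223$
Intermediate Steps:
$40 X{\left(-4 \right)} + f = 40 \left(-4\right) - 63 = -160 - 63 = -223$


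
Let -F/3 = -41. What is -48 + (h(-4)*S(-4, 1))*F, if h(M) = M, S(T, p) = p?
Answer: -540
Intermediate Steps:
F = 123 (F = -3*(-41) = 123)
-48 + (h(-4)*S(-4, 1))*F = -48 - 4*1*123 = -48 - 4*123 = -48 - 492 = -540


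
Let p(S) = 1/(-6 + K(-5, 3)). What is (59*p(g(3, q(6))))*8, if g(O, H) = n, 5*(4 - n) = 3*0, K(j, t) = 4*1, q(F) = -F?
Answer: -236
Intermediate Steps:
K(j, t) = 4
n = 4 (n = 4 - 3*0/5 = 4 - ⅕*0 = 4 + 0 = 4)
g(O, H) = 4
p(S) = -½ (p(S) = 1/(-6 + 4) = 1/(-2) = -½)
(59*p(g(3, q(6))))*8 = (59*(-½))*8 = -59/2*8 = -236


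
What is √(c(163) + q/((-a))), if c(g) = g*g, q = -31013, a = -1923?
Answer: √98190637602/1923 ≈ 162.95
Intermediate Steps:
c(g) = g²
√(c(163) + q/((-a))) = √(163² - 31013/((-1*(-1923)))) = √(26569 - 31013/1923) = √(51061174/1923) = √98190637602/1923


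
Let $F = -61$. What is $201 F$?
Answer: $-12261$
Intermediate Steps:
$201 F = 201 \left(-61\right) = -12261$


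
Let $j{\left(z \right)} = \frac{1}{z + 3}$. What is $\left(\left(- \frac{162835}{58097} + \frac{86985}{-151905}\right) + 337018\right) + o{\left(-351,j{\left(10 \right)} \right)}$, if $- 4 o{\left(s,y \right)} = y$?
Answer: $\frac{1488044851961}{4415372} \approx 3.3701 \cdot 10^{5}$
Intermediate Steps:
$j{\left(z \right)} = \frac{1}{3 + z}$
$o{\left(s,y \right)} = - \frac{y}{4}$
$\left(\left(- \frac{162835}{58097} + \frac{86985}{-151905}\right) + 337018\right) + o{\left(-351,j{\left(10 \right)} \right)} = \left(\left(- \frac{162835}{58097} + \frac{86985}{-151905}\right) + 337018\right) - \frac{1}{4 \left(3 + 10\right)} = \left(\left(\left(-162835\right) \frac{1}{58097} + 86985 \left(- \frac{1}{151905}\right)\right) + 337018\right) - \frac{1}{4 \cdot 13} = \left(\left(- \frac{162835}{58097} - \frac{5799}{10127}\right) + 337018\right) - \frac{1}{52} = \left(- \frac{286612}{84911} + 337018\right) - \frac{1}{52} = \frac{28616248786}{84911} - \frac{1}{52} = \frac{1488044851961}{4415372}$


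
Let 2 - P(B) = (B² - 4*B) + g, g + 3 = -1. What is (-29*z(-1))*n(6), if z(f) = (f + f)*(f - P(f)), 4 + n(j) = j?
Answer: -232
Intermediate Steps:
g = -4 (g = -3 - 1 = -4)
P(B) = 6 - B² + 4*B (P(B) = 2 - ((B² - 4*B) - 4) = 2 - (-4 + B² - 4*B) = 2 + (4 - B² + 4*B) = 6 - B² + 4*B)
n(j) = -4 + j
z(f) = 2*f*(-6 + f² - 3*f) (z(f) = (f + f)*(f - (6 - f² + 4*f)) = (2*f)*(f + (-6 + f² - 4*f)) = (2*f)*(-6 + f² - 3*f) = 2*f*(-6 + f² - 3*f))
(-29*z(-1))*n(6) = (-58*(-1)*(-6 + (-1)² - 3*(-1)))*(-4 + 6) = -58*(-1)*(-6 + 1 + 3)*2 = -58*(-1)*(-2)*2 = -29*4*2 = -116*2 = -232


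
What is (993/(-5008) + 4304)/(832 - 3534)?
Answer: -21553439/13531616 ≈ -1.5928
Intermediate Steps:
(993/(-5008) + 4304)/(832 - 3534) = (993*(-1/5008) + 4304)/(-2702) = (-993/5008 + 4304)*(-1/2702) = (21553439/5008)*(-1/2702) = -21553439/13531616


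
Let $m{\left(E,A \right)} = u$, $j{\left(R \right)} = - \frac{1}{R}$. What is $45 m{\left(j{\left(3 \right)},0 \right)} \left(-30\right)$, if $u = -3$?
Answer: $4050$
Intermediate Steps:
$m{\left(E,A \right)} = -3$
$45 m{\left(j{\left(3 \right)},0 \right)} \left(-30\right) = 45 \left(-3\right) \left(-30\right) = \left(-135\right) \left(-30\right) = 4050$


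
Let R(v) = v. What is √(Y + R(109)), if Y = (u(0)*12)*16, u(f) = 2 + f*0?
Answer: √493 ≈ 22.204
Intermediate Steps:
u(f) = 2 (u(f) = 2 + 0 = 2)
Y = 384 (Y = (2*12)*16 = 24*16 = 384)
√(Y + R(109)) = √(384 + 109) = √493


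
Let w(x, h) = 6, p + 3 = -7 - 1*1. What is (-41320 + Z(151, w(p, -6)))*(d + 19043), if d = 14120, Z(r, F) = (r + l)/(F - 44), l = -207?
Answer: -26034679476/19 ≈ -1.3702e+9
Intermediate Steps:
p = -11 (p = -3 + (-7 - 1*1) = -3 + (-7 - 1) = -3 - 8 = -11)
Z(r, F) = (-207 + r)/(-44 + F) (Z(r, F) = (r - 207)/(F - 44) = (-207 + r)/(-44 + F))
(-41320 + Z(151, w(p, -6)))*(d + 19043) = (-41320 + (-207 + 151)/(-44 + 6))*(14120 + 19043) = (-41320 - 56/(-38))*33163 = (-41320 - 1/38*(-56))*33163 = (-41320 + 28/19)*33163 = -785052/19*33163 = -26034679476/19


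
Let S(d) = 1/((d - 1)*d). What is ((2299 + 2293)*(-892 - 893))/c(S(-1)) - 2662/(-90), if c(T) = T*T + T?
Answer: -491801869/45 ≈ -1.0929e+7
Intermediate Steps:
S(d) = 1/(d*(-1 + d)) (S(d) = 1/((-1 + d)*d) = 1/(d*(-1 + d)))
c(T) = T + T² (c(T) = T² + T = T + T²)
((2299 + 2293)*(-892 - 893))/c(S(-1)) - 2662/(-90) = ((2299 + 2293)*(-892 - 893))/(((1/((-1)*(-1 - 1)))*(1 + 1/((-1)*(-1 - 1))))) - 2662/(-90) = (4592*(-1785))/(((-1/(-2))*(1 - 1/(-2)))) - 2662*(-1/90) = -8196720*2/(1 - 1*(-½)) + 1331/45 = -8196720*2/(1 + ½) + 1331/45 = -8196720/((½)*(3/2)) + 1331/45 = -8196720/¾ + 1331/45 = -8196720*4/3 + 1331/45 = -10928960 + 1331/45 = -491801869/45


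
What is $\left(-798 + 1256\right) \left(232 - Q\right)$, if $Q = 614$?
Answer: $-174956$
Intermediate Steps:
$\left(-798 + 1256\right) \left(232 - Q\right) = \left(-798 + 1256\right) \left(232 - 614\right) = 458 \left(232 - 614\right) = 458 \left(-382\right) = -174956$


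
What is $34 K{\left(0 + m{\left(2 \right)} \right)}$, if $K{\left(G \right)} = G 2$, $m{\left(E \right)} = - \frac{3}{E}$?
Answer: $-102$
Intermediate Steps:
$K{\left(G \right)} = 2 G$
$34 K{\left(0 + m{\left(2 \right)} \right)} = 34 \cdot 2 \left(0 - \frac{3}{2}\right) = 34 \cdot 2 \left(- \frac{3}{2}\right) = 34 \left(-3\right) = -102$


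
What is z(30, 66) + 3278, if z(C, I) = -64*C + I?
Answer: 1424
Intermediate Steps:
z(C, I) = I - 64*C
z(30, 66) + 3278 = (66 - 64*30) + 3278 = (66 - 1920) + 3278 = -1854 + 3278 = 1424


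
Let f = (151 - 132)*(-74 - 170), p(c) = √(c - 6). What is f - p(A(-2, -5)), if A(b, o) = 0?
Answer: -4636 - I*√6 ≈ -4636.0 - 2.4495*I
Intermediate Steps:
p(c) = √(-6 + c)
f = -4636 (f = 19*(-244) = -4636)
f - p(A(-2, -5)) = -4636 - √(-6 + 0) = -4636 - √(-6) = -4636 - I*√6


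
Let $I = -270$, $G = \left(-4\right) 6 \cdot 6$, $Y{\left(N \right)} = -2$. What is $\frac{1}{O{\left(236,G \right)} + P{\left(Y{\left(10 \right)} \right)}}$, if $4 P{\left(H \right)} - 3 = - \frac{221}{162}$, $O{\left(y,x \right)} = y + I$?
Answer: $- \frac{648}{21767} \approx -0.02977$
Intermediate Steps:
$G = -144$ ($G = \left(-24\right) 6 = -144$)
$O{\left(y,x \right)} = -270 + y$ ($O{\left(y,x \right)} = y - 270 = -270 + y$)
$P{\left(H \right)} = \frac{265}{648}$ ($P{\left(H \right)} = \frac{3}{4} + \frac{\left(-221\right) \frac{1}{162}}{4} = \frac{3}{4} + \frac{1}{4} \left(- \frac{221}{162}\right) = \frac{3}{4} - \frac{221}{648} = \frac{265}{648}$)
$\frac{1}{O{\left(236,G \right)} + P{\left(Y{\left(10 \right)} \right)}} = \frac{1}{\left(-270 + 236\right) + \frac{265}{648}} = \frac{1}{-34 + \frac{265}{648}} = \frac{1}{- \frac{21767}{648}} = - \frac{648}{21767}$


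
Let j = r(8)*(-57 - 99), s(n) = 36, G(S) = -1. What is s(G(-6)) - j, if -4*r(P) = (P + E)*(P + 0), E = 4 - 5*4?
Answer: 2532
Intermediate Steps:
E = -16 (E = 4 - 20 = -16)
r(P) = -P*(-16 + P)/4 (r(P) = -(P - 16)*(P + 0)/4 = -(-16 + P)*P/4 = -P*(-16 + P)/4)
j = -2496 (j = ((¼)*8*(16 - 1*8))*(-57 - 99) = ((¼)*8*(16 - 8))*(-156) = ((¼)*8*8)*(-156) = 16*(-156) = -2496)
s(G(-6)) - j = 36 - 1*(-2496) = 36 + 2496 = 2532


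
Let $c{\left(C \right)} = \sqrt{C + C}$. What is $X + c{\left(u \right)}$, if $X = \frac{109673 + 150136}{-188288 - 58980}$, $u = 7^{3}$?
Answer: $- \frac{259809}{247268} + 7 \sqrt{14} \approx 25.141$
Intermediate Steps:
$u = 343$
$c{\left(C \right)} = \sqrt{2} \sqrt{C}$ ($c{\left(C \right)} = \sqrt{2 C} = \sqrt{2} \sqrt{C}$)
$X = - \frac{259809}{247268}$ ($X = \frac{259809}{-247268} = 259809 \left(- \frac{1}{247268}\right) = - \frac{259809}{247268} \approx -1.0507$)
$X + c{\left(u \right)} = - \frac{259809}{247268} + \sqrt{2} \sqrt{343} = - \frac{259809}{247268} + \sqrt{2} \cdot 7 \sqrt{7} = - \frac{259809}{247268} + 7 \sqrt{14}$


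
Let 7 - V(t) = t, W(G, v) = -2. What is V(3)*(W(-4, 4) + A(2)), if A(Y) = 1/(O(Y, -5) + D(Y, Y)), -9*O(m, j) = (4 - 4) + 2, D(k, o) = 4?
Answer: -118/17 ≈ -6.9412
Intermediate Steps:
O(m, j) = -2/9 (O(m, j) = -((4 - 4) + 2)/9 = -(0 + 2)/9 = -1/9*2 = -2/9)
V(t) = 7 - t
A(Y) = 9/34 (A(Y) = 1/(-2/9 + 4) = 1/(34/9) = 9/34)
V(3)*(W(-4, 4) + A(2)) = (7 - 1*3)*(-2 + 9/34) = (7 - 3)*(-59/34) = 4*(-59/34) = -118/17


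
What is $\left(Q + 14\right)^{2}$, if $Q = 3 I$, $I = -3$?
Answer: $25$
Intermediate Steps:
$Q = -9$ ($Q = 3 \left(-3\right) = -9$)
$\left(Q + 14\right)^{2} = \left(-9 + 14\right)^{2} = 5^{2} = 25$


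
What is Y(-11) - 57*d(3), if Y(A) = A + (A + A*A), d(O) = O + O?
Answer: -243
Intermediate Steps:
d(O) = 2*O
Y(A) = A**2 + 2*A (Y(A) = A + (A + A**2) = A**2 + 2*A)
Y(-11) - 57*d(3) = -11*(2 - 11) - 114*3 = -11*(-9) - 57*6 = 99 - 342 = -243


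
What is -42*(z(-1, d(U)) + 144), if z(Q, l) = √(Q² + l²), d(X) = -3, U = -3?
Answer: -6048 - 42*√10 ≈ -6180.8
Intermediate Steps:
-42*(z(-1, d(U)) + 144) = -42*(√((-1)² + (-3)²) + 144) = -42*(√(1 + 9) + 144) = -42*(√10 + 144) = -42*(144 + √10) = -6048 - 42*√10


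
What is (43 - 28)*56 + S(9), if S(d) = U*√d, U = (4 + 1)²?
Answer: 915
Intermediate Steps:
U = 25 (U = 5² = 25)
S(d) = 25*√d
(43 - 28)*56 + S(9) = (43 - 28)*56 + 25*√9 = 15*56 + 25*3 = 840 + 75 = 915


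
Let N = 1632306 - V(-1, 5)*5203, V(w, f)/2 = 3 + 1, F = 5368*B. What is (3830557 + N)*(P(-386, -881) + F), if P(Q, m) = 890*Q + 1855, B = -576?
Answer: -18614653556067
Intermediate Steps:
P(Q, m) = 1855 + 890*Q
F = -3091968 (F = 5368*(-576) = -3091968)
V(w, f) = 8 (V(w, f) = 2*(3 + 1) = 2*4 = 8)
N = 1590682 (N = 1632306 - 8*5203 = 1632306 - 1*41624 = 1632306 - 41624 = 1590682)
(3830557 + N)*(P(-386, -881) + F) = (3830557 + 1590682)*((1855 + 890*(-386)) - 3091968) = 5421239*((1855 - 343540) - 3091968) = 5421239*(-341685 - 3091968) = 5421239*(-3433653) = -18614653556067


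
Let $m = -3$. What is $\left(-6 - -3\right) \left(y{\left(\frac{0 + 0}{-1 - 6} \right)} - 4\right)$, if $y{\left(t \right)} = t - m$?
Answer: $3$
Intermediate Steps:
$y{\left(t \right)} = 3 + t$ ($y{\left(t \right)} = t - -3 = t + 3 = 3 + t$)
$\left(-6 - -3\right) \left(y{\left(\frac{0 + 0}{-1 - 6} \right)} - 4\right) = \left(-6 - -3\right) \left(\left(3 + \frac{0 + 0}{-1 - 6}\right) - 4\right) = \left(-6 + 3\right) \left(\left(3 + \frac{0}{-7}\right) - 4\right) = - 3 \left(\left(3 + 0 \left(- \frac{1}{7}\right)\right) - 4\right) = - 3 \left(\left(3 + 0\right) - 4\right) = - 3 \left(3 - 4\right) = \left(-3\right) \left(-1\right) = 3$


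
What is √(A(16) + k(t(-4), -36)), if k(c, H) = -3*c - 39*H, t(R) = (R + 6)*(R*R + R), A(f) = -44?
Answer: 2*√322 ≈ 35.889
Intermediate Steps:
t(R) = (6 + R)*(R + R²) (t(R) = (6 + R)*(R² + R) = (6 + R)*(R + R²))
k(c, H) = -39*H - 3*c
√(A(16) + k(t(-4), -36)) = √(-44 + (-39*(-36) - (-12)*(6 + (-4)² + 7*(-4)))) = √(-44 + (1404 - (-12)*(6 + 16 - 28))) = √(-44 + (1404 - (-12)*(-6))) = √(-44 + (1404 - 3*24)) = √(-44 + (1404 - 72)) = √(-44 + 1332) = √1288 = 2*√322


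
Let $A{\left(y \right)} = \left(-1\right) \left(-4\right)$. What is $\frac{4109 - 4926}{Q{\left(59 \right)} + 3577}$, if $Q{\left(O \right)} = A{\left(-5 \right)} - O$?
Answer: $- \frac{817}{3522} \approx -0.23197$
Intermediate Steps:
$A{\left(y \right)} = 4$
$Q{\left(O \right)} = 4 - O$
$\frac{4109 - 4926}{Q{\left(59 \right)} + 3577} = \frac{4109 - 4926}{\left(4 - 59\right) + 3577} = - \frac{817}{\left(4 - 59\right) + 3577} = - \frac{817}{-55 + 3577} = - \frac{817}{3522}$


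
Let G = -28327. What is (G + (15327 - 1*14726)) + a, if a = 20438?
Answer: -7288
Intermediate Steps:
(G + (15327 - 1*14726)) + a = (-28327 + (15327 - 1*14726)) + 20438 = (-28327 + (15327 - 14726)) + 20438 = (-28327 + 601) + 20438 = -27726 + 20438 = -7288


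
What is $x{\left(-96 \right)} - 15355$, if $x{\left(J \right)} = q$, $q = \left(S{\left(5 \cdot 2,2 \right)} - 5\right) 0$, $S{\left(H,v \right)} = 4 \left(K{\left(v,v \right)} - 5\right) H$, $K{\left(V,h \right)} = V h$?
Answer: $-15355$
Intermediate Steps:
$S{\left(H,v \right)} = H \left(-20 + 4 v^{2}\right)$ ($S{\left(H,v \right)} = 4 \left(v v - 5\right) H = 4 \left(v^{2} - 5\right) H = 4 \left(-5 + v^{2}\right) H = \left(-20 + 4 v^{2}\right) H = H \left(-20 + 4 v^{2}\right)$)
$q = 0$ ($q = \left(4 \cdot 5 \cdot 2 \left(-5 + 2^{2}\right) - 5\right) 0 = \left(4 \cdot 10 \left(-5 + 4\right) - 5\right) 0 = \left(4 \cdot 10 \left(-1\right) - 5\right) 0 = \left(-40 - 5\right) 0 = \left(-45\right) 0 = 0$)
$x{\left(J \right)} = 0$
$x{\left(-96 \right)} - 15355 = 0 - 15355 = -15355$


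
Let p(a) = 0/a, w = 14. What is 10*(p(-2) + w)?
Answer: 140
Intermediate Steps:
p(a) = 0
10*(p(-2) + w) = 10*(0 + 14) = 10*14 = 140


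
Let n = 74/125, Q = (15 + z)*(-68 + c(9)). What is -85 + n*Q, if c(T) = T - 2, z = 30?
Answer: -42751/25 ≈ -1710.0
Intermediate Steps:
c(T) = -2 + T
Q = -2745 (Q = (15 + 30)*(-68 + (-2 + 9)) = 45*(-68 + 7) = 45*(-61) = -2745)
n = 74/125 (n = 74*(1/125) = 74/125 ≈ 0.59200)
-85 + n*Q = -85 + (74/125)*(-2745) = -85 - 40626/25 = -42751/25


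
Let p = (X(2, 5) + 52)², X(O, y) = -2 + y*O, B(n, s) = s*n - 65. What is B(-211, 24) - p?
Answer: -8729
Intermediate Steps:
B(n, s) = -65 + n*s (B(n, s) = n*s - 65 = -65 + n*s)
X(O, y) = -2 + O*y
p = 3600 (p = ((-2 + 2*5) + 52)² = ((-2 + 10) + 52)² = (8 + 52)² = 60² = 3600)
B(-211, 24) - p = (-65 - 211*24) - 1*3600 = (-65 - 5064) - 3600 = -5129 - 3600 = -8729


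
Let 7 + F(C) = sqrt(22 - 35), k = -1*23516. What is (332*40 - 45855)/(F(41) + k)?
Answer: 766261725/553331542 + 32575*I*sqrt(13)/553331542 ≈ 1.3848 + 0.00021226*I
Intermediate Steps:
k = -23516
F(C) = -7 + I*sqrt(13) (F(C) = -7 + sqrt(22 - 35) = -7 + sqrt(-13) = -7 + I*sqrt(13))
(332*40 - 45855)/(F(41) + k) = (332*40 - 45855)/((-7 + I*sqrt(13)) - 23516) = (13280 - 45855)/(-23523 + I*sqrt(13)) = -32575/(-23523 + I*sqrt(13))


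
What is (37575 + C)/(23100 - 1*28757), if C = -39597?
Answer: 2022/5657 ≈ 0.35743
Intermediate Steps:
(37575 + C)/(23100 - 1*28757) = (37575 - 39597)/(23100 - 1*28757) = -2022/(23100 - 28757) = -2022/(-5657) = -2022*(-1/5657) = 2022/5657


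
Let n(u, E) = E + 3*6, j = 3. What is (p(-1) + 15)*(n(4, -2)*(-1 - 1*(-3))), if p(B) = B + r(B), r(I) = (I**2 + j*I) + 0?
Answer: 384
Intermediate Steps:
r(I) = I**2 + 3*I (r(I) = (I**2 + 3*I) + 0 = I**2 + 3*I)
p(B) = B + B*(3 + B)
n(u, E) = 18 + E (n(u, E) = E + 18 = 18 + E)
(p(-1) + 15)*(n(4, -2)*(-1 - 1*(-3))) = (-(4 - 1) + 15)*((18 - 2)*(-1 - 1*(-3))) = (-1*3 + 15)*(16*(-1 + 3)) = (-3 + 15)*(16*2) = 12*32 = 384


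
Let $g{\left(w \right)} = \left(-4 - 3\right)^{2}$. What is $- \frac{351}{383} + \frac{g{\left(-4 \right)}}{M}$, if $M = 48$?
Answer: $\frac{1919}{18384} \approx 0.10438$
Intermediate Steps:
$g{\left(w \right)} = 49$ ($g{\left(w \right)} = \left(-7\right)^{2} = 49$)
$- \frac{351}{383} + \frac{g{\left(-4 \right)}}{M} = - \frac{351}{383} + \frac{49}{48} = \frac{1919}{18384}$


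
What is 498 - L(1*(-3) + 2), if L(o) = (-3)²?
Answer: 489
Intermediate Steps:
L(o) = 9
498 - L(1*(-3) + 2) = 498 - 1*9 = 498 - 9 = 489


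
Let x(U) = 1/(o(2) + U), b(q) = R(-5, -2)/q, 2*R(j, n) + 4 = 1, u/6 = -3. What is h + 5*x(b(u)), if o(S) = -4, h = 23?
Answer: 1021/47 ≈ 21.723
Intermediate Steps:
u = -18 (u = 6*(-3) = -18)
R(j, n) = -3/2 (R(j, n) = -2 + (½)*1 = -2 + ½ = -3/2)
b(q) = -3/(2*q)
x(U) = 1/(-4 + U)
h + 5*x(b(u)) = 23 + 5/(-4 - 3/2/(-18)) = 23 + 5/(-4 - 3/2*(-1/18)) = 23 + 5/(-4 + 1/12) = 23 + 5/(-47/12) = 23 + 5*(-12/47) = 23 - 60/47 = 1021/47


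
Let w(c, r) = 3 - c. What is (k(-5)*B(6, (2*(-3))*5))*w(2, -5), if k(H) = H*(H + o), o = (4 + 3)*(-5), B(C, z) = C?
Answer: 1200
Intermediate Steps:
o = -35 (o = 7*(-5) = -35)
k(H) = H*(-35 + H) (k(H) = H*(H - 35) = H*(-35 + H))
(k(-5)*B(6, (2*(-3))*5))*w(2, -5) = (-5*(-35 - 5)*6)*(3 - 1*2) = (-5*(-40)*6)*(3 - 2) = (200*6)*1 = 1200*1 = 1200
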